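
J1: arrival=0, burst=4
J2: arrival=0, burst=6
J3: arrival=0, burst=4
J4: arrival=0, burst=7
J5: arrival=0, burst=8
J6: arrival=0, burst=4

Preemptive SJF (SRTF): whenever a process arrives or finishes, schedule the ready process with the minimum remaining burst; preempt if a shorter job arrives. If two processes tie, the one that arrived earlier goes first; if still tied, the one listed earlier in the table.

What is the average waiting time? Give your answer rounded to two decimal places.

Gantt: | J1 0-4 | J3 4-8 | J6 8-12 | J2 12-18 | J4 18-25 | J5 25-33 |
Completion: J1=4  J2=18  J3=8  J4=25  J5=33  J6=12
Waiting times: J1=0, J2=12, J3=4, J4=18, J5=25, J6=8
Average waiting = (0+12+4+18+25+8) / 6 = 67/6 = 11.17

11.17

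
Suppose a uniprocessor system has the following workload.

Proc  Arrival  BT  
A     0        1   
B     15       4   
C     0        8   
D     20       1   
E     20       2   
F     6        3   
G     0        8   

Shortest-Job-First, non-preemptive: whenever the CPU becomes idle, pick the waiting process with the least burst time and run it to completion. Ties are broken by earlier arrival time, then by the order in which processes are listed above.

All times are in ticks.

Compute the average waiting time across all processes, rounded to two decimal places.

Timeline: | A 0-1 | C 1-9 | F 9-12 | G 12-20 | D 20-21 | E 21-23 | B 23-27 |
Completion: A=1  B=27  C=9  D=21  E=23  F=12  G=20
Waiting times: A=0, B=8, C=1, D=0, E=1, F=3, G=12
Average waiting = (0+8+1+0+1+3+12) / 7 = 25/7 = 3.57

3.57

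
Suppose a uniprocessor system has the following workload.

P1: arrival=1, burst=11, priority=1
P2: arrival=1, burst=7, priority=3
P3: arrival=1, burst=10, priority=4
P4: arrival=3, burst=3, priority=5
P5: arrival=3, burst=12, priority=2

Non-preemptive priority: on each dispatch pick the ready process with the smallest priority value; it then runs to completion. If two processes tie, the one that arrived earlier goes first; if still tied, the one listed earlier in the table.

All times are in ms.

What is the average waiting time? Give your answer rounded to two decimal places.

20.00

Gantt: | idle 0-1 | P1 1-12 | P5 12-24 | P2 24-31 | P3 31-41 | P4 41-44 |
Completion: P1=12  P2=31  P3=41  P4=44  P5=24
Turnaround (C−A): P1=11  P2=30  P3=40  P4=41  P5=21
Waiting times: P1=0, P2=23, P3=30, P4=38, P5=9
Average waiting = (0+23+30+38+9) / 5 = 100/5 = 20.00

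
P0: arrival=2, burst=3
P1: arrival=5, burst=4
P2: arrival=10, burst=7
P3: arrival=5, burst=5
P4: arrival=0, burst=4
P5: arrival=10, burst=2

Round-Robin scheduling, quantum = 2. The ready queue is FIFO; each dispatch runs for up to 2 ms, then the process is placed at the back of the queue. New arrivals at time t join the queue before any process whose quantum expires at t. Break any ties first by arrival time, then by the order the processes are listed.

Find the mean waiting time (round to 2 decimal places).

Timeline: | P4 0-2 | P0 2-4 | P4 4-6 | P0 6-7 | P1 7-9 | P3 9-11 | P1 11-13 | P2 13-15 | P5 15-17 | P3 17-19 | P2 19-21 | P3 21-22 | P2 22-25 |
Completion: P0=7  P1=13  P2=25  P3=22  P4=6  P5=17
Waiting times: P0=2, P1=4, P2=8, P3=12, P4=2, P5=5
Average waiting = (2+4+8+12+2+5) / 6 = 33/6 = 5.50

5.50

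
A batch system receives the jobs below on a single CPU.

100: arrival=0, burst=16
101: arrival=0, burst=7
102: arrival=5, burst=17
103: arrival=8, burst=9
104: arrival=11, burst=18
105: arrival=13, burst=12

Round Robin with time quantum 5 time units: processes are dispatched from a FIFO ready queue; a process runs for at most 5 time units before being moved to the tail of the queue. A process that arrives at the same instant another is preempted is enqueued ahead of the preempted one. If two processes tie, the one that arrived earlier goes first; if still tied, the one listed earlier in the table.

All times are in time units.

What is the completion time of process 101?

Gantt: | 100 0-5 | 101 5-10 | 102 10-15 | 100 15-20 | 103 20-25 | 101 25-27 | 104 27-32 | 105 32-37 | 102 37-42 | 100 42-47 | 103 47-51 | 104 51-56 | 105 56-61 | 102 61-66 | 100 66-67 | 104 67-72 | 105 72-74 | 102 74-76 | 104 76-79 |
Completion: 100=67  101=27  102=76  103=51  104=79  105=74

27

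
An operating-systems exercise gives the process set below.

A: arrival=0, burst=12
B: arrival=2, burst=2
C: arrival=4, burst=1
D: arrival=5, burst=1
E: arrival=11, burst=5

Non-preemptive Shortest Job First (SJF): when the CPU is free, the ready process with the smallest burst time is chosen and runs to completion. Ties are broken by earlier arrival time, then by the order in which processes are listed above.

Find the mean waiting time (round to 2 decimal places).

6.60

Gantt: | A 0-12 | C 12-13 | D 13-14 | B 14-16 | E 16-21 |
Completion: A=12  B=16  C=13  D=14  E=21
Turnaround (C−A): A=12  B=14  C=9  D=9  E=10
Waiting times: A=0, B=12, C=8, D=8, E=5
Average waiting = (0+12+8+8+5) / 5 = 33/5 = 6.60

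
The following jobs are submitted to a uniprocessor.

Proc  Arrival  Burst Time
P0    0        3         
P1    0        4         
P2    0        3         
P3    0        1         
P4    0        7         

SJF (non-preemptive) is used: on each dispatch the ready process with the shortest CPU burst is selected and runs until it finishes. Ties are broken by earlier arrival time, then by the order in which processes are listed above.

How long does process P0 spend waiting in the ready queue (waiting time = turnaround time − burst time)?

Schedule: | P3 0-1 | P0 1-4 | P2 4-7 | P1 7-11 | P4 11-18 |
Completion: P0=4  P1=11  P2=7  P3=1  P4=18
Waiting(P0) = turnaround − burst = 4 − 3 = 1

1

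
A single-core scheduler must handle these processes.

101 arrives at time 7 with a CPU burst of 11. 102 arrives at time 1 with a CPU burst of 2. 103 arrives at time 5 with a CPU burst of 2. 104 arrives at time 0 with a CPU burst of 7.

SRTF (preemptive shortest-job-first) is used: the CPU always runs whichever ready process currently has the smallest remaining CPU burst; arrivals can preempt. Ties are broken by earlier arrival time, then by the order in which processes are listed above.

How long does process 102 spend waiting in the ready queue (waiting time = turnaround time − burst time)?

0

Schedule: | 104 0-1 | 102 1-3 | 104 3-5 | 103 5-7 | 104 7-11 | 101 11-22 |
Completion: 101=22  102=3  103=7  104=11
Turnaround (C−A): 101=15  102=2  103=2  104=11
Waiting(102) = turnaround − burst = 2 − 2 = 0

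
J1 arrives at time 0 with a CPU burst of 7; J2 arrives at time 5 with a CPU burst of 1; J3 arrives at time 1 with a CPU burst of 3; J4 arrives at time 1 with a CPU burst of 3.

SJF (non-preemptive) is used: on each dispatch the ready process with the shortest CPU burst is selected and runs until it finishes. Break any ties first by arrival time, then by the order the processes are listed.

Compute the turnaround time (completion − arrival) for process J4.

13

Timeline: | J1 0-7 | J2 7-8 | J3 8-11 | J4 11-14 |
Completion: J1=7  J2=8  J3=11  J4=14
Turnaround (C−A): J1=7  J2=3  J3=10  J4=13
Turnaround(J4) = completion − arrival = 14 − 1 = 13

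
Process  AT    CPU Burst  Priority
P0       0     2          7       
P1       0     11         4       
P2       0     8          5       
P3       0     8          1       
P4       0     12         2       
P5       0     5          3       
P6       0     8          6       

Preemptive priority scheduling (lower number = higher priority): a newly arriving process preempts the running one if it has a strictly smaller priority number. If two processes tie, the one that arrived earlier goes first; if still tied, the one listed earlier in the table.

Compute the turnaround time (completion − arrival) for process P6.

Timeline: | P3 0-8 | P4 8-20 | P5 20-25 | P1 25-36 | P2 36-44 | P6 44-52 | P0 52-54 |
Completion: P0=54  P1=36  P2=44  P3=8  P4=20  P5=25  P6=52
Turnaround (C−A): P0=54  P1=36  P2=44  P3=8  P4=20  P5=25  P6=52
Turnaround(P6) = completion − arrival = 52 − 0 = 52

52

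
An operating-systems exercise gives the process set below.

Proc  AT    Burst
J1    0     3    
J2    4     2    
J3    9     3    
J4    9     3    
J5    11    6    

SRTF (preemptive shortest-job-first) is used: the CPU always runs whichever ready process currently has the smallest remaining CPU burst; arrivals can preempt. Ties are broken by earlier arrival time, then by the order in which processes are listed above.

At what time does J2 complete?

6

Schedule: | J1 0-3 | idle 3-4 | J2 4-6 | idle 6-9 | J3 9-12 | J4 12-15 | J5 15-21 |
Completion: J1=3  J2=6  J3=12  J4=15  J5=21
Turnaround (C−A): J1=3  J2=2  J3=3  J4=6  J5=10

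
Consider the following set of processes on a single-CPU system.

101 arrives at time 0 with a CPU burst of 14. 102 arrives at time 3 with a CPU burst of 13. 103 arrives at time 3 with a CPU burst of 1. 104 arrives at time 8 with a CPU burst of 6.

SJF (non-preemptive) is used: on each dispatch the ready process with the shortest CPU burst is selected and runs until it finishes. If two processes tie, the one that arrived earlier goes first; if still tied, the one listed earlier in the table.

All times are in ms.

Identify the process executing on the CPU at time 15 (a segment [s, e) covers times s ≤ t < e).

Gantt: | 101 0-14 | 103 14-15 | 104 15-21 | 102 21-34 |
Completion: 101=14  102=34  103=15  104=21

104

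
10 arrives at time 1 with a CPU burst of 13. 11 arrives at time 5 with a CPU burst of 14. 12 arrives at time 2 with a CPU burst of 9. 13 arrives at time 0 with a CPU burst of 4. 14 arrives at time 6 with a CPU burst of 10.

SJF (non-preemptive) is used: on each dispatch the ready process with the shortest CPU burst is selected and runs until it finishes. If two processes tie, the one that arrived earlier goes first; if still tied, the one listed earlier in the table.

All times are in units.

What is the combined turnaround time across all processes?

112

Gantt: | 13 0-4 | 12 4-13 | 14 13-23 | 10 23-36 | 11 36-50 |
Completion: 10=36  11=50  12=13  13=4  14=23
Turnaround (C−A): 10=35  11=45  12=11  13=4  14=17
Turnaround = completion − arrival: 10=35, 11=45, 12=11, 13=4, 14=17
Total turnaround = 35 + 45 + 11 + 4 + 17 = 112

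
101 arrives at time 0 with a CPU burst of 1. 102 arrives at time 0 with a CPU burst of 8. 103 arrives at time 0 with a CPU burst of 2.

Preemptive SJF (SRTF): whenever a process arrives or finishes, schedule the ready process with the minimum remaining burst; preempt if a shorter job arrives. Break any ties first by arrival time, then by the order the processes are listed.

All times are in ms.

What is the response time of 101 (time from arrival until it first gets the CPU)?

0

Schedule: | 101 0-1 | 103 1-3 | 102 3-11 |
Completion: 101=1  102=11  103=3
Response(101) = first start − arrival = 0 − 0 = 0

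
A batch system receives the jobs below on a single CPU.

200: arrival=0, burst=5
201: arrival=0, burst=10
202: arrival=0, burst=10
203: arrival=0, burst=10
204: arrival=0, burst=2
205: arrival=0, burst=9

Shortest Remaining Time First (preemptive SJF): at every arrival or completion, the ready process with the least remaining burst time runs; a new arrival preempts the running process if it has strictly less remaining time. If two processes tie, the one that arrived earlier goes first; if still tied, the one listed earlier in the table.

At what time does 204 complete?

Timeline: | 204 0-2 | 200 2-7 | 205 7-16 | 201 16-26 | 202 26-36 | 203 36-46 |
Completion: 200=7  201=26  202=36  203=46  204=2  205=16

2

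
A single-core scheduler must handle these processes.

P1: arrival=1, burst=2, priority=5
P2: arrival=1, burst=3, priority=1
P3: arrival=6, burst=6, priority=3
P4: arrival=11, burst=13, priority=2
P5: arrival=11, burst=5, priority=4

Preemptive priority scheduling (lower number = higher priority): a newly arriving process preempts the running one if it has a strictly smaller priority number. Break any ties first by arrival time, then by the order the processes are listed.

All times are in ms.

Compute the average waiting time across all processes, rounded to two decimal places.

6.00

Schedule: | idle 0-1 | P2 1-4 | P1 4-6 | P3 6-11 | P4 11-24 | P3 24-25 | P5 25-30 |
Completion: P1=6  P2=4  P3=25  P4=24  P5=30
Waiting times: P1=3, P2=0, P3=13, P4=0, P5=14
Average waiting = (3+0+13+0+14) / 5 = 30/5 = 6.00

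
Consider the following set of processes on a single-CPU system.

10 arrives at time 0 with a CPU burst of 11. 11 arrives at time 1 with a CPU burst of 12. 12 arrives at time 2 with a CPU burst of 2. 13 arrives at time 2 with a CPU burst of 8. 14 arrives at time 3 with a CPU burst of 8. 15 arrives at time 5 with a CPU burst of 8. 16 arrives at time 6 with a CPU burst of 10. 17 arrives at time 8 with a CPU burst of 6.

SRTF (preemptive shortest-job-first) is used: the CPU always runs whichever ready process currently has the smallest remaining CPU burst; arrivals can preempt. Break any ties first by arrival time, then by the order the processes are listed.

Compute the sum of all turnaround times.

Schedule: | 10 0-2 | 12 2-4 | 13 4-12 | 17 12-18 | 14 18-26 | 15 26-34 | 10 34-43 | 16 43-53 | 11 53-65 |
Completion: 10=43  11=65  12=4  13=12  14=26  15=34  16=53  17=18
Turnaround (C−A): 10=43  11=64  12=2  13=10  14=23  15=29  16=47  17=10
Turnaround = completion − arrival: 10=43, 11=64, 12=2, 13=10, 14=23, 15=29, 16=47, 17=10
Total turnaround = 43 + 64 + 2 + 10 + 23 + 29 + 47 + 10 = 228

228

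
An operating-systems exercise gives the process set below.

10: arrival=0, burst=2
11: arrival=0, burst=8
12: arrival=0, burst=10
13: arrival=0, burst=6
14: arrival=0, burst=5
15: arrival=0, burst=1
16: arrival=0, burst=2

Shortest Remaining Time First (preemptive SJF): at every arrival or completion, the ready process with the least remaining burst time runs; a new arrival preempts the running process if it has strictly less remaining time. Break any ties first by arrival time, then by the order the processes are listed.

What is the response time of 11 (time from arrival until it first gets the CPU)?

16

Schedule: | 15 0-1 | 10 1-3 | 16 3-5 | 14 5-10 | 13 10-16 | 11 16-24 | 12 24-34 |
Completion: 10=3  11=24  12=34  13=16  14=10  15=1  16=5
Turnaround (C−A): 10=3  11=24  12=34  13=16  14=10  15=1  16=5
Response(11) = first start − arrival = 16 − 0 = 16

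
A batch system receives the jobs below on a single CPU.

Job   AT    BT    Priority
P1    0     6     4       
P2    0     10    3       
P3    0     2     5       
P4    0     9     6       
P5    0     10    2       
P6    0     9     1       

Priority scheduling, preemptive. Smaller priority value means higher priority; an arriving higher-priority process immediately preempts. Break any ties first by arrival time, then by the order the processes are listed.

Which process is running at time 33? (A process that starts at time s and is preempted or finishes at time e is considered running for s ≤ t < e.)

Schedule: | P6 0-9 | P5 9-19 | P2 19-29 | P1 29-35 | P3 35-37 | P4 37-46 |
Completion: P1=35  P2=29  P3=37  P4=46  P5=19  P6=9

P1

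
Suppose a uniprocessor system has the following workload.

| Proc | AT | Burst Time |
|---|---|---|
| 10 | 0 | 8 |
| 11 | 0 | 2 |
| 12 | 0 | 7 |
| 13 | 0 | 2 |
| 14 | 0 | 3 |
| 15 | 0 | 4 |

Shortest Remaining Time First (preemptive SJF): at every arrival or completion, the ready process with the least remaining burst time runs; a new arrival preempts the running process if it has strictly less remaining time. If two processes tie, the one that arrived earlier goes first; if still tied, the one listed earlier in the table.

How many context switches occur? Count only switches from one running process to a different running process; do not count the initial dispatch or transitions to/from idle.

5

Gantt: | 11 0-2 | 13 2-4 | 14 4-7 | 15 7-11 | 12 11-18 | 10 18-26 |
Completion: 10=26  11=2  12=18  13=4  14=7  15=11
Turnaround (C−A): 10=26  11=2  12=18  13=4  14=7  15=11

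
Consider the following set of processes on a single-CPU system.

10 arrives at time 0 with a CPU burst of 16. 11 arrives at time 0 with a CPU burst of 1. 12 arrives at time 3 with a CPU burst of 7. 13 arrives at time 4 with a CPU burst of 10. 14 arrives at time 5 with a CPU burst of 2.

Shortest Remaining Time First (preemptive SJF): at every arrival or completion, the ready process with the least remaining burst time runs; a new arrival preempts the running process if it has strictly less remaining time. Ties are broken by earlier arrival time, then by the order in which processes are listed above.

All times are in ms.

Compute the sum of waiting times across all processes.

Timeline: | 11 0-1 | 10 1-3 | 12 3-5 | 14 5-7 | 12 7-12 | 13 12-22 | 10 22-36 |
Completion: 10=36  11=1  12=12  13=22  14=7
Turnaround (C−A): 10=36  11=1  12=9  13=18  14=2
Waiting = turnaround − burst: 10=20, 11=0, 12=2, 13=8, 14=0
Total waiting = 20 + 0 + 2 + 8 + 0 = 30

30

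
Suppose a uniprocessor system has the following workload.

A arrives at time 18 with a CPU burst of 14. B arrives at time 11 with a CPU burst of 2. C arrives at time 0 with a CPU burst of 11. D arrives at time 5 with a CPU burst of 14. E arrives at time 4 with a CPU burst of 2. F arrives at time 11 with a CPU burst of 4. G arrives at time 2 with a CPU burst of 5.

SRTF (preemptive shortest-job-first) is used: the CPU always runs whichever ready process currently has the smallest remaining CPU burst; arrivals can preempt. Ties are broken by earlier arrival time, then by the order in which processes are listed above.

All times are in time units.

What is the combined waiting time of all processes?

Timeline: | C 0-2 | G 2-4 | E 4-6 | G 6-9 | C 9-11 | B 11-13 | F 13-17 | C 17-24 | D 24-38 | A 38-52 |
Completion: A=52  B=13  C=24  D=38  E=6  F=17  G=9
Turnaround (C−A): A=34  B=2  C=24  D=33  E=2  F=6  G=7
Waiting = turnaround − burst: A=20, B=0, C=13, D=19, E=0, F=2, G=2
Total waiting = 20 + 0 + 13 + 19 + 0 + 2 + 2 = 56

56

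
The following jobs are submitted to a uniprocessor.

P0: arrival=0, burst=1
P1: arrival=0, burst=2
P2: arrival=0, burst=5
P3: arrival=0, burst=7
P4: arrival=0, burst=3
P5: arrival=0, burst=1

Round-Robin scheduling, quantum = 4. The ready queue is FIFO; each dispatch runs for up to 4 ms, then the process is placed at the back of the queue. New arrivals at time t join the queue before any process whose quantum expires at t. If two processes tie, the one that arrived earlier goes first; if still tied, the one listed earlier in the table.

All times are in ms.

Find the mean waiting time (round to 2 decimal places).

8.17

Timeline: | P0 0-1 | P1 1-3 | P2 3-7 | P3 7-11 | P4 11-14 | P5 14-15 | P2 15-16 | P3 16-19 |
Completion: P0=1  P1=3  P2=16  P3=19  P4=14  P5=15
Waiting times: P0=0, P1=1, P2=11, P3=12, P4=11, P5=14
Average waiting = (0+1+11+12+11+14) / 6 = 49/6 = 8.17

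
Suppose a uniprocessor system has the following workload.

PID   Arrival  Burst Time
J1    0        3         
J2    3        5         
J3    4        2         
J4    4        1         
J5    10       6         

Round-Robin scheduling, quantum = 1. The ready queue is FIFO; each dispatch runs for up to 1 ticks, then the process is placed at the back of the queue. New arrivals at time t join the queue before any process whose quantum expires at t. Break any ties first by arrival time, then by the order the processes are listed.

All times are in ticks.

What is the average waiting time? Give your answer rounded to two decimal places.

Timeline: | J1 0-3 | J2 3-4 | J3 4-5 | J4 5-6 | J2 6-7 | J3 7-8 | J2 8-10 | J5 10-11 | J2 11-12 | J5 12-17 |
Completion: J1=3  J2=12  J3=8  J4=6  J5=17
Turnaround (C−A): J1=3  J2=9  J3=4  J4=2  J5=7
Waiting times: J1=0, J2=4, J3=2, J4=1, J5=1
Average waiting = (0+4+2+1+1) / 5 = 8/5 = 1.60

1.60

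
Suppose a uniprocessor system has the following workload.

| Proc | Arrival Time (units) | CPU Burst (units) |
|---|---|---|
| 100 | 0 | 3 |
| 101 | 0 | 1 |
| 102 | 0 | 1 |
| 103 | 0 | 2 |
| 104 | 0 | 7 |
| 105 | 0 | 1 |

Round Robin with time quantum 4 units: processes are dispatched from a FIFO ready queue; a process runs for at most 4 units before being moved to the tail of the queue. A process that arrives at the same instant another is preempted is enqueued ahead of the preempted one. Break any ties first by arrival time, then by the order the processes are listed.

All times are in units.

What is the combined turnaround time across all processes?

46

Timeline: | 100 0-3 | 101 3-4 | 102 4-5 | 103 5-7 | 104 7-11 | 105 11-12 | 104 12-15 |
Completion: 100=3  101=4  102=5  103=7  104=15  105=12
Turnaround (C−A): 100=3  101=4  102=5  103=7  104=15  105=12
Turnaround = completion − arrival: 100=3, 101=4, 102=5, 103=7, 104=15, 105=12
Total turnaround = 3 + 4 + 5 + 7 + 15 + 12 = 46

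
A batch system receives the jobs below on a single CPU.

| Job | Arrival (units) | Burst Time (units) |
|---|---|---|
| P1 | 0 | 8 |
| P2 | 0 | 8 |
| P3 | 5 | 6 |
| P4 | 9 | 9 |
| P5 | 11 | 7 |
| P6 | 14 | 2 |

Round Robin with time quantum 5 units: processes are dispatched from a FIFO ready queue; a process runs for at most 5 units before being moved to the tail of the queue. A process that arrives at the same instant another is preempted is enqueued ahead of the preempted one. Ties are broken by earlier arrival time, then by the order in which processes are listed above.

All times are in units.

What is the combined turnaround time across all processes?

Gantt: | P1 0-5 | P2 5-10 | P3 10-15 | P1 15-18 | P4 18-23 | P2 23-26 | P5 26-31 | P6 31-33 | P3 33-34 | P4 34-38 | P5 38-40 |
Completion: P1=18  P2=26  P3=34  P4=38  P5=40  P6=33
Turnaround = completion − arrival: P1=18, P2=26, P3=29, P4=29, P5=29, P6=19
Total turnaround = 18 + 26 + 29 + 29 + 29 + 19 = 150

150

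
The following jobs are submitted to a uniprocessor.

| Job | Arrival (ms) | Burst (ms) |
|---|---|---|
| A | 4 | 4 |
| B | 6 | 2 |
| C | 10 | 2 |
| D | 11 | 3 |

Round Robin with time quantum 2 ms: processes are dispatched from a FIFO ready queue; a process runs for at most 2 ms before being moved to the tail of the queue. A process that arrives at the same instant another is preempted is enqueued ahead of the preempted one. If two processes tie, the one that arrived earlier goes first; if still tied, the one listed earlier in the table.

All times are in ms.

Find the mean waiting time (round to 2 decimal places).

Gantt: | idle 0-4 | A 4-6 | B 6-8 | A 8-10 | C 10-12 | D 12-15 |
Completion: A=10  B=8  C=12  D=15
Turnaround (C−A): A=6  B=2  C=2  D=4
Waiting times: A=2, B=0, C=0, D=1
Average waiting = (2+0+0+1) / 4 = 3/4 = 0.75

0.75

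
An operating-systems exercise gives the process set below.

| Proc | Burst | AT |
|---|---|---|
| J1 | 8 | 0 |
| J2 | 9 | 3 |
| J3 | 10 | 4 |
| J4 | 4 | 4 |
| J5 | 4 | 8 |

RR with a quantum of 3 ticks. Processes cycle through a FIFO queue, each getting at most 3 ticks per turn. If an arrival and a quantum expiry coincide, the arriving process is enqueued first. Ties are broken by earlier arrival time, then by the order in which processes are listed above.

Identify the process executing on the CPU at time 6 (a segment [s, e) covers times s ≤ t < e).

J1

Gantt: | J1 0-3 | J2 3-6 | J1 6-9 | J3 9-12 | J4 12-15 | J2 15-18 | J5 18-21 | J1 21-23 | J3 23-26 | J4 26-27 | J2 27-30 | J5 30-31 | J3 31-35 |
Completion: J1=23  J2=30  J3=35  J4=27  J5=31
Turnaround (C−A): J1=23  J2=27  J3=31  J4=23  J5=23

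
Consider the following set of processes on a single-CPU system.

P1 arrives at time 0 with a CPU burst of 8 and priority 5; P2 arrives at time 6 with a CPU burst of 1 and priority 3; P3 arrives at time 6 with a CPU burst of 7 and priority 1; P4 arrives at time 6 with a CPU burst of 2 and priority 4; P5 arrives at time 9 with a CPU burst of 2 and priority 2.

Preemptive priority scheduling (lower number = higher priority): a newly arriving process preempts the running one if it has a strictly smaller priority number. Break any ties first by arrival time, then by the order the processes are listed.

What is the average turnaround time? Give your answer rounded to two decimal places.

Schedule: | P1 0-6 | P3 6-13 | P5 13-15 | P2 15-16 | P4 16-18 | P1 18-20 |
Completion: P1=20  P2=16  P3=13  P4=18  P5=15
Turnaround (C−A): P1=20  P2=10  P3=7  P4=12  P5=6
Turnaround times: P1=20, P2=10, P3=7, P4=12, P5=6
Average turnaround = (20+10+7+12+6) / 5 = 55/5 = 11.00

11.00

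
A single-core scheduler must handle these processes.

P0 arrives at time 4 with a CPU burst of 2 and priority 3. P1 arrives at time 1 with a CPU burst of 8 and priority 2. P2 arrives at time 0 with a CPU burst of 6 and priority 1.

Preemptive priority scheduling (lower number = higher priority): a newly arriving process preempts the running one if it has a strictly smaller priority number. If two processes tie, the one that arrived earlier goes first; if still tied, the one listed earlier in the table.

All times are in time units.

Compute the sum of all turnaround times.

31

Gantt: | P2 0-6 | P1 6-14 | P0 14-16 |
Completion: P0=16  P1=14  P2=6
Turnaround (C−A): P0=12  P1=13  P2=6
Turnaround = completion − arrival: P0=12, P1=13, P2=6
Total turnaround = 12 + 13 + 6 = 31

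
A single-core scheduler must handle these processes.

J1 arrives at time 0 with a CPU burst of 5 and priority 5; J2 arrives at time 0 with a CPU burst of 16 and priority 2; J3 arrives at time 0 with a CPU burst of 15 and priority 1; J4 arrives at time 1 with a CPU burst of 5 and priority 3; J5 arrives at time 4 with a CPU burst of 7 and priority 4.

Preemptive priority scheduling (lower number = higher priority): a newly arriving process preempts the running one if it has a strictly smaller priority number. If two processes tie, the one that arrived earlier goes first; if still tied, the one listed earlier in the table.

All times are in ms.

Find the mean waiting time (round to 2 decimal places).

Gantt: | J3 0-15 | J2 15-31 | J4 31-36 | J5 36-43 | J1 43-48 |
Completion: J1=48  J2=31  J3=15  J4=36  J5=43
Turnaround (C−A): J1=48  J2=31  J3=15  J4=35  J5=39
Waiting times: J1=43, J2=15, J3=0, J4=30, J5=32
Average waiting = (43+15+0+30+32) / 5 = 120/5 = 24.00

24.00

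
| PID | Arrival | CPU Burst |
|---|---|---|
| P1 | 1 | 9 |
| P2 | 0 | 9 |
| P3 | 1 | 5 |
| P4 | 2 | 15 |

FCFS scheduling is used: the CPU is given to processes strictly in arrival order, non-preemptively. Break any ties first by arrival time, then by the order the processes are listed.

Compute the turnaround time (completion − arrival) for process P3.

Gantt: | P2 0-9 | P1 9-18 | P3 18-23 | P4 23-38 |
Completion: P1=18  P2=9  P3=23  P4=38
Turnaround(P3) = completion − arrival = 23 − 1 = 22

22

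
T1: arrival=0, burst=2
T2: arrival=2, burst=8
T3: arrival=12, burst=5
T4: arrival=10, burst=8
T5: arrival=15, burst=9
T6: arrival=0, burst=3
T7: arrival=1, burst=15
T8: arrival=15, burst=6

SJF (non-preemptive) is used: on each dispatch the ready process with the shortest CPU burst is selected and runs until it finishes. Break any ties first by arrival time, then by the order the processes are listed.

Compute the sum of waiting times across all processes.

Gantt: | T1 0-2 | T6 2-5 | T2 5-13 | T3 13-18 | T8 18-24 | T4 24-32 | T5 32-41 | T7 41-56 |
Completion: T1=2  T2=13  T3=18  T4=32  T5=41  T6=5  T7=56  T8=24
Waiting = turnaround − burst: T1=0, T2=3, T3=1, T4=14, T5=17, T6=2, T7=40, T8=3
Total waiting = 0 + 3 + 1 + 14 + 17 + 2 + 40 + 3 = 80

80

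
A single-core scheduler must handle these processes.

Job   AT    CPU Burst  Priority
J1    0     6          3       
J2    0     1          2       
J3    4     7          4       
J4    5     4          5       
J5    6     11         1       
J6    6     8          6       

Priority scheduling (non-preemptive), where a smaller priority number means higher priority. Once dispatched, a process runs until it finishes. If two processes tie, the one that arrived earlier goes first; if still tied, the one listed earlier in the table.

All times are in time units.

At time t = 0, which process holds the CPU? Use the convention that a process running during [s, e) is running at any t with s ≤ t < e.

J2

Gantt: | J2 0-1 | J1 1-7 | J5 7-18 | J3 18-25 | J4 25-29 | J6 29-37 |
Completion: J1=7  J2=1  J3=25  J4=29  J5=18  J6=37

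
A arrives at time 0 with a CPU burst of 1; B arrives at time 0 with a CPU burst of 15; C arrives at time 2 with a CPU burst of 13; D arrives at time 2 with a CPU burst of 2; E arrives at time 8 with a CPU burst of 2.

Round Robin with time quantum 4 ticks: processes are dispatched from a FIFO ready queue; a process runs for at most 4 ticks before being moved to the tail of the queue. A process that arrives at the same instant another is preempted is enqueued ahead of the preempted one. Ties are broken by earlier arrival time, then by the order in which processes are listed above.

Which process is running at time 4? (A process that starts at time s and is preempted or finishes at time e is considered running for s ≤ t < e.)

Timeline: | A 0-1 | B 1-5 | C 5-9 | D 9-11 | B 11-15 | E 15-17 | C 17-21 | B 21-25 | C 25-29 | B 29-32 | C 32-33 |
Completion: A=1  B=32  C=33  D=11  E=17

B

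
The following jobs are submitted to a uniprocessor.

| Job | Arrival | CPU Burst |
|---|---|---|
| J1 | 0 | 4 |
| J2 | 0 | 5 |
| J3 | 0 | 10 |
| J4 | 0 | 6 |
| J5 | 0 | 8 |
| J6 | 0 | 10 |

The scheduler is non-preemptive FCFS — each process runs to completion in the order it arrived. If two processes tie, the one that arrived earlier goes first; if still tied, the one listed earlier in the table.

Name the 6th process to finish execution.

Schedule: | J1 0-4 | J2 4-9 | J3 9-19 | J4 19-25 | J5 25-33 | J6 33-43 |
Completion: J1=4  J2=9  J3=19  J4=25  J5=33  J6=43
Turnaround (C−A): J1=4  J2=9  J3=19  J4=25  J5=33  J6=43
Finish order: J1 → J2 → J3 → J4 → J5 → J6

J6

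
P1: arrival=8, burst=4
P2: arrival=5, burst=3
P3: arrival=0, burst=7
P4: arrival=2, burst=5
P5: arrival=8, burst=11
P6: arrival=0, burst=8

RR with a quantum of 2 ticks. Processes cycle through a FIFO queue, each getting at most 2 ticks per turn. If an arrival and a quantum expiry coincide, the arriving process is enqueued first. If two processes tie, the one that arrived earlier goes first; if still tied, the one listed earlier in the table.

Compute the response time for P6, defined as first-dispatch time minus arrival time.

2

Gantt: | P3 0-2 | P6 2-4 | P4 4-6 | P3 6-8 | P6 8-10 | P2 10-12 | P4 12-14 | P1 14-16 | P5 16-18 | P3 18-20 | P6 20-22 | P2 22-23 | P4 23-24 | P1 24-26 | P5 26-28 | P3 28-29 | P6 29-31 | P5 31-38 |
Completion: P1=26  P2=23  P3=29  P4=24  P5=38  P6=31
Response(P6) = first start − arrival = 2 − 0 = 2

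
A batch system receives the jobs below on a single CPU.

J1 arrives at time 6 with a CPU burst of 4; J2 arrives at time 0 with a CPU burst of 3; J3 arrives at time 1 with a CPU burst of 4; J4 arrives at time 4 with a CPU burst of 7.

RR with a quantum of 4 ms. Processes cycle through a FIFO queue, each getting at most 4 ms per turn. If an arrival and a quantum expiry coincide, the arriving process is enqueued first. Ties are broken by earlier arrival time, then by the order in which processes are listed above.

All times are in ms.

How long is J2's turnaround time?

Timeline: | J2 0-3 | J3 3-7 | J4 7-11 | J1 11-15 | J4 15-18 |
Completion: J1=15  J2=3  J3=7  J4=18
Turnaround (C−A): J1=9  J2=3  J3=6  J4=14
Turnaround(J2) = completion − arrival = 3 − 0 = 3

3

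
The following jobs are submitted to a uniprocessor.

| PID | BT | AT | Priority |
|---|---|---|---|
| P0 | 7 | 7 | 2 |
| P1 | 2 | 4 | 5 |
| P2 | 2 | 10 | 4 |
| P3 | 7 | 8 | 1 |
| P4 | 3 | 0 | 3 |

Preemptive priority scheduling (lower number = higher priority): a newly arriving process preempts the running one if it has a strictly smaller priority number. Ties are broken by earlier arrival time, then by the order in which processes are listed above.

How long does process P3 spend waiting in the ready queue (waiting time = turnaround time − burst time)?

0

Timeline: | P4 0-3 | idle 3-4 | P1 4-6 | idle 6-7 | P0 7-8 | P3 8-15 | P0 15-21 | P2 21-23 |
Completion: P0=21  P1=6  P2=23  P3=15  P4=3
Waiting(P3) = turnaround − burst = 7 − 7 = 0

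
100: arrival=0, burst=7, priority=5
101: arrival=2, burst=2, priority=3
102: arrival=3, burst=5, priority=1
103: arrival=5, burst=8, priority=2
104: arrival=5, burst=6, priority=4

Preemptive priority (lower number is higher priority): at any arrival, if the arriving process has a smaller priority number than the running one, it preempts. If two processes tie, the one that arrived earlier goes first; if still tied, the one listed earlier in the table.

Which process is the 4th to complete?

Gantt: | 100 0-2 | 101 2-3 | 102 3-8 | 103 8-16 | 101 16-17 | 104 17-23 | 100 23-28 |
Completion: 100=28  101=17  102=8  103=16  104=23
Finish order: 102 → 103 → 101 → 104 → 100

104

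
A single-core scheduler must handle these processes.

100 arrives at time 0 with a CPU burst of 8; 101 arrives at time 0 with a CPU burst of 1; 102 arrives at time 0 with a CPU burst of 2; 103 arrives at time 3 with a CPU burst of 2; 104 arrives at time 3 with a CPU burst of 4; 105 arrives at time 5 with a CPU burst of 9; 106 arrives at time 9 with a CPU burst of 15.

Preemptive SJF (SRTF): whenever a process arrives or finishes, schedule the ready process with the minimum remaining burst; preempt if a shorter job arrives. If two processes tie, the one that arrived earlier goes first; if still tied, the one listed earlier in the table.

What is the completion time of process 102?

Gantt: | 101 0-1 | 102 1-3 | 103 3-5 | 104 5-9 | 100 9-17 | 105 17-26 | 106 26-41 |
Completion: 100=17  101=1  102=3  103=5  104=9  105=26  106=41
Turnaround (C−A): 100=17  101=1  102=3  103=2  104=6  105=21  106=32

3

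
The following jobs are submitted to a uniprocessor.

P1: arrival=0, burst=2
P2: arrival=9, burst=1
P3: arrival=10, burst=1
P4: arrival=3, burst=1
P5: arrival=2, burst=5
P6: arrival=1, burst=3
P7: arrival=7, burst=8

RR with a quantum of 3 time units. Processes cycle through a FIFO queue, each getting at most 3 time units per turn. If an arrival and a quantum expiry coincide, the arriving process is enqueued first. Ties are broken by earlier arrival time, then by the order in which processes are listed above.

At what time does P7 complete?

Timeline: | P1 0-2 | P6 2-5 | P5 5-8 | P4 8-9 | P7 9-12 | P5 12-14 | P2 14-15 | P3 15-16 | P7 16-21 |
Completion: P1=2  P2=15  P3=16  P4=9  P5=14  P6=5  P7=21
Turnaround (C−A): P1=2  P2=6  P3=6  P4=6  P5=12  P6=4  P7=14

21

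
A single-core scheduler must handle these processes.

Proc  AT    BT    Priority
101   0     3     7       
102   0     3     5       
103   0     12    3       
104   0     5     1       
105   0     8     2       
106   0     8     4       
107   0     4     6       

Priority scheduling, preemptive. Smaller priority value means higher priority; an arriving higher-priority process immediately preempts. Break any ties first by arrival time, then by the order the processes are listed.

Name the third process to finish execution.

103

Schedule: | 104 0-5 | 105 5-13 | 103 13-25 | 106 25-33 | 102 33-36 | 107 36-40 | 101 40-43 |
Completion: 101=43  102=36  103=25  104=5  105=13  106=33  107=40
Turnaround (C−A): 101=43  102=36  103=25  104=5  105=13  106=33  107=40
Finish order: 104 → 105 → 103 → 106 → 102 → 107 → 101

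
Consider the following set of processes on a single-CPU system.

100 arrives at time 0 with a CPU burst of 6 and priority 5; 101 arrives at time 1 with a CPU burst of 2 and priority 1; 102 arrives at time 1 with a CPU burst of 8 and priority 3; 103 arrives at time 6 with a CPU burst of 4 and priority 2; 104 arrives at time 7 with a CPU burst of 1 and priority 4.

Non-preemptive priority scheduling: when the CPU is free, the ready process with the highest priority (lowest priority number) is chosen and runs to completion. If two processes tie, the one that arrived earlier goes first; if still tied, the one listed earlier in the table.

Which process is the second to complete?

101

Gantt: | 100 0-6 | 101 6-8 | 103 8-12 | 102 12-20 | 104 20-21 |
Completion: 100=6  101=8  102=20  103=12  104=21
Turnaround (C−A): 100=6  101=7  102=19  103=6  104=14
Finish order: 100 → 101 → 103 → 102 → 104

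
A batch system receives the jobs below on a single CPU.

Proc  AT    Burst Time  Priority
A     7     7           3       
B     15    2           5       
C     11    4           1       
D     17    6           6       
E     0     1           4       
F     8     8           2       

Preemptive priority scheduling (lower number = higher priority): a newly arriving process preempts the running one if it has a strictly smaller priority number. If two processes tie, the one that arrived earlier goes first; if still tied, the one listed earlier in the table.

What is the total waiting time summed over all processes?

Gantt: | E 0-1 | idle 1-7 | A 7-8 | F 8-11 | C 11-15 | F 15-20 | A 20-26 | B 26-28 | D 28-34 |
Completion: A=26  B=28  C=15  D=34  E=1  F=20
Waiting = turnaround − burst: A=12, B=11, C=0, D=11, E=0, F=4
Total waiting = 12 + 11 + 0 + 11 + 0 + 4 = 38

38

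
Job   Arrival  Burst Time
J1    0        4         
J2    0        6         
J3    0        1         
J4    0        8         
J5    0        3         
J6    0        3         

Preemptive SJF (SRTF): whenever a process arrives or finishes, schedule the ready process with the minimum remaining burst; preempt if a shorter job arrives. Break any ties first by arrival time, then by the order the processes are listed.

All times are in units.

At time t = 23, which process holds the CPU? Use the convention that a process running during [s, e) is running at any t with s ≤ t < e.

J4

Schedule: | J3 0-1 | J5 1-4 | J6 4-7 | J1 7-11 | J2 11-17 | J4 17-25 |
Completion: J1=11  J2=17  J3=1  J4=25  J5=4  J6=7
Turnaround (C−A): J1=11  J2=17  J3=1  J4=25  J5=4  J6=7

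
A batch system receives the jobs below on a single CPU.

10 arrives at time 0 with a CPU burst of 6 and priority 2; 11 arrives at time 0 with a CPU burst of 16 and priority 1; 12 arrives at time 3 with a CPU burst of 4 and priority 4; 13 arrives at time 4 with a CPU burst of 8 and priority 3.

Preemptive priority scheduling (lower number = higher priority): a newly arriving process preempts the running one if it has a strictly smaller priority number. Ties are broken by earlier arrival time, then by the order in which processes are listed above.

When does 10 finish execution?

22

Gantt: | 11 0-16 | 10 16-22 | 13 22-30 | 12 30-34 |
Completion: 10=22  11=16  12=34  13=30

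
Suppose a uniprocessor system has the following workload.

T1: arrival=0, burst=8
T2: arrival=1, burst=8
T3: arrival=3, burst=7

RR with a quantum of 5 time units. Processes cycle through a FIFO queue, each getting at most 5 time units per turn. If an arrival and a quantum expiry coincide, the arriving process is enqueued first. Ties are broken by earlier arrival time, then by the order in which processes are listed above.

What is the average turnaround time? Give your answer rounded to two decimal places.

19.33

Gantt: | T1 0-5 | T2 5-10 | T3 10-15 | T1 15-18 | T2 18-21 | T3 21-23 |
Completion: T1=18  T2=21  T3=23
Turnaround (C−A): T1=18  T2=20  T3=20
Turnaround times: T1=18, T2=20, T3=20
Average turnaround = (18+20+20) / 3 = 58/3 = 19.33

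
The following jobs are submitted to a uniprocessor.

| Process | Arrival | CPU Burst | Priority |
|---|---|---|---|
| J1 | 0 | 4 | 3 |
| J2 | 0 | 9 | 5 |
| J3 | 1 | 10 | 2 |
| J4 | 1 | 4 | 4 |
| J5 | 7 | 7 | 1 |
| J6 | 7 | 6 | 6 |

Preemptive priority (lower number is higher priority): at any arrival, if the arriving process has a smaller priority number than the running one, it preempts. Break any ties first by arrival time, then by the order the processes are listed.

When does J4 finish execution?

25

Gantt: | J1 0-1 | J3 1-7 | J5 7-14 | J3 14-18 | J1 18-21 | J4 21-25 | J2 25-34 | J6 34-40 |
Completion: J1=21  J2=34  J3=18  J4=25  J5=14  J6=40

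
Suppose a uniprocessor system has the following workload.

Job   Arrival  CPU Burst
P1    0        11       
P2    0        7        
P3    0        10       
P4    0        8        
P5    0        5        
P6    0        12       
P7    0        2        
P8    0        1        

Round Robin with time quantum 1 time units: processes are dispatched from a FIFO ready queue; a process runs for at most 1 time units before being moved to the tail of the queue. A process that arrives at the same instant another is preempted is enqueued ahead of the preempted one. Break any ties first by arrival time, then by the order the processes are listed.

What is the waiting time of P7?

Gantt: | P1 0-1 | P2 1-2 | P3 2-3 | P4 3-4 | P5 4-5 | P6 5-6 | P7 6-7 | P8 7-8 | P1 8-9 | P2 9-10 | P3 10-11 | P4 11-12 | P5 12-13 | P6 13-14 | P7 14-15 | P1 15-16 | P2 16-17 | P3 17-18 | P4 18-19 | P5 19-20 | P6 20-21 | P1 21-22 | P2 22-23 | P3 23-24 | P4 24-25 | P5 25-26 | P6 26-27 | P1 27-28 | P2 28-29 | P3 29-30 | P4 30-31 | P5 31-32 | P6 32-33 | P1 33-34 | P2 34-35 | P3 35-36 | P4 36-37 | P6 37-38 | P1 38-39 | P2 39-40 | P3 40-41 | P4 41-42 | P6 42-43 | P1 43-44 | P3 44-45 | P4 45-46 | P6 46-47 | P1 47-48 | P3 48-49 | P6 49-50 | P1 50-51 | P3 51-52 | P6 52-53 | P1 53-54 | P6 54-56 |
Completion: P1=54  P2=40  P3=52  P4=46  P5=32  P6=56  P7=15  P8=8
Turnaround (C−A): P1=54  P2=40  P3=52  P4=46  P5=32  P6=56  P7=15  P8=8
Waiting(P7) = turnaround − burst = 15 − 2 = 13

13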